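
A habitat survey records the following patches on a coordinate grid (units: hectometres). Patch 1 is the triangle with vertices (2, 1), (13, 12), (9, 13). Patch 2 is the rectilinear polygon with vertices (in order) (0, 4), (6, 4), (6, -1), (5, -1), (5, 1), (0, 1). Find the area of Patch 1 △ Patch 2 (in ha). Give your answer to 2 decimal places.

|Patch 1| = 27.5, |Patch 2| = 20, |Patch 1∩Patch 2| = 1.875.
|Patch 1 △ Patch 2| = |Patch 1| + |Patch 2| − 2·|Patch 1∩Patch 2| = 27.5 + 20 − 3.75 = 43.75.

43.75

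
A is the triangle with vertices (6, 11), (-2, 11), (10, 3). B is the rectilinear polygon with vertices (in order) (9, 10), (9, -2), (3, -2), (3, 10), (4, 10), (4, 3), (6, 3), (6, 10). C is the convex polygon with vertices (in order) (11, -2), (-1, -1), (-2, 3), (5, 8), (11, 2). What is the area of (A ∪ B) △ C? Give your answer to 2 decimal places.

|A ∪ B| = 77.5833.
|(A ∪ B) ∩ C| = 41.5714.
|(A ∪ B) △ C| = 77.5833 + 85.5 − 83.1429 = 79.94.

79.94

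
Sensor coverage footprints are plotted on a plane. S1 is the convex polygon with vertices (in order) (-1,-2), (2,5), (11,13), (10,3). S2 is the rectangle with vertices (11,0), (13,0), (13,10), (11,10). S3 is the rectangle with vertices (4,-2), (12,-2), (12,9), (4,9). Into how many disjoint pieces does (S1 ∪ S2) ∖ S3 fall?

(S1 ∪ S2) ∖ S3 splits into 3 disjoint pieces (area 20.596, area 8.2, area 11).

3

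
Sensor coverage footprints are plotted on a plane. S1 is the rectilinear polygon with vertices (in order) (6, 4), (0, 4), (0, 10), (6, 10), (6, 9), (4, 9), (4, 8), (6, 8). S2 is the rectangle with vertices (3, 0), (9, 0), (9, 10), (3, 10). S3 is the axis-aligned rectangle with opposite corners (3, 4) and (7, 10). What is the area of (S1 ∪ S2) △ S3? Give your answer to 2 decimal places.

|S1 ∪ S2| = 78.
|(S1 ∪ S2) ∩ S3| = 24.
|(S1 ∪ S2) △ S3| = 78 + 24 − 48 = 54.00.

54.00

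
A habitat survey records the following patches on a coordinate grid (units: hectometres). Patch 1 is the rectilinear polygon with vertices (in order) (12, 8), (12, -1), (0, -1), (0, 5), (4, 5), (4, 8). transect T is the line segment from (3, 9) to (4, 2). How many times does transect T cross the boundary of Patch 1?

1

The segment meets the boundary at (3.571,5).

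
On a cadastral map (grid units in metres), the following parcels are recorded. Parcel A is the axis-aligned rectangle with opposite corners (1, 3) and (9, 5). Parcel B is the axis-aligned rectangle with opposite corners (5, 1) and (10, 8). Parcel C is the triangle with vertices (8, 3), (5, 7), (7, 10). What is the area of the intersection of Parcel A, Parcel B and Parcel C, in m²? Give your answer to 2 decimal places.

The intersection is the polygon with vertices (7.714,5), (8,3), (6.5,5).
By the shoelace formula its area is 1.21.

1.21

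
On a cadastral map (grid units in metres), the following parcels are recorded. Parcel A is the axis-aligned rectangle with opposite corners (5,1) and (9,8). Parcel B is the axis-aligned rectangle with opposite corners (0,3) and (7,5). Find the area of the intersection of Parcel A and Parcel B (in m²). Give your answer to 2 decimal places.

|Parcel A∩Parcel B|: x∈[5,7], y∈[3,5] → 2·2 = 4.

4.00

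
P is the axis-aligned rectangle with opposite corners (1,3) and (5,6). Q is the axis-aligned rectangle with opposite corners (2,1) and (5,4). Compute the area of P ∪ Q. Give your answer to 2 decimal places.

By inclusion–exclusion:
Individual areas: |P| = 12, |Q| = 9.
|P∩Q|: x∈[2,5], y∈[3,4] → 3·1 = 3.
|P ∪ Q| = 21 − 3 = 18.00.

18.00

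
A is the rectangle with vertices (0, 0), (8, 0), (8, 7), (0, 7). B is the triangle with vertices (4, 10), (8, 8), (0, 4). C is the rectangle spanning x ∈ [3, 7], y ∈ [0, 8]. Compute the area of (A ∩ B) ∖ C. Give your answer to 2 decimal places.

|A ∩ B| = 6.
|(A ∩ B) ∩ C| = 2.25.
|(A ∩ B) ∖ C| = 6 − 2.25 = 3.75.

3.75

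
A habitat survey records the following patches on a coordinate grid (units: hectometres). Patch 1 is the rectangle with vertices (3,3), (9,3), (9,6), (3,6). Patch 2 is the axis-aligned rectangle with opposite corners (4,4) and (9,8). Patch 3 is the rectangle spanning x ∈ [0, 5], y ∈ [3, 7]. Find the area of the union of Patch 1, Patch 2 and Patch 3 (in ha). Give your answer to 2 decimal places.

41.00

By inclusion–exclusion:
Individual areas: |Patch 1| = 18, |Patch 2| = 20, |Patch 3| = 20.
|Patch 1∩Patch 2|: x∈[4,9], y∈[4,6] → 5·2 = 10.
|Patch 1∩Patch 3|: x∈[3,5], y∈[3,6] → 2·3 = 6.
|Patch 2∩Patch 3|: x∈[4,5], y∈[4,7] → 1·3 = 3.
|Patch 1∩Patch 2∩Patch 3| = 2.
|Patch 1 ∪ Patch 2 ∪ Patch 3| = 58 − 19 + 2 = 41.00.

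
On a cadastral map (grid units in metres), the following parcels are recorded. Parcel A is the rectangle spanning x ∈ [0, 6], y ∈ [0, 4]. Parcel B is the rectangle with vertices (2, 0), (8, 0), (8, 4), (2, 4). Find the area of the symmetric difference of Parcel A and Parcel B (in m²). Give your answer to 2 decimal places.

16.00

|Parcel A∩Parcel B|: x∈[2,6], y∈[0,4] → 4·4 = 16.
|Parcel A △ Parcel B| = |Parcel A| + |Parcel B| − 2·|Parcel A∩Parcel B| = 24 + 24 − 32 = 16.00.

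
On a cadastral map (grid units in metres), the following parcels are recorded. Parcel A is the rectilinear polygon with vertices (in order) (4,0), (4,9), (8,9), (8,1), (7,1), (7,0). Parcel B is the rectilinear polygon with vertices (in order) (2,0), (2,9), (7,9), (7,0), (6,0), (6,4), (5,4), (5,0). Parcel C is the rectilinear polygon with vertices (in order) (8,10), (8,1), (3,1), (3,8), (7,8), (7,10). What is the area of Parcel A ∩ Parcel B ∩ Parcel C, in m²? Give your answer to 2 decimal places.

18.00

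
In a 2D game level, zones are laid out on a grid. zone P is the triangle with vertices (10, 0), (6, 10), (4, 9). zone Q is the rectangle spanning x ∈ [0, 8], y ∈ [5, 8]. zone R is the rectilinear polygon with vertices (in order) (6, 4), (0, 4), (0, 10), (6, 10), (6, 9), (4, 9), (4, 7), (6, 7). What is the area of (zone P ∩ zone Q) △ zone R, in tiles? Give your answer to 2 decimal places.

|zone P ∩ zone Q| = 5.2.
|(zone P ∩ zone Q) ∩ zone R| = 0.3333.
|(zone P ∩ zone Q) △ zone R| = 5.2 + 32 − 0.6667 = 36.53.

36.53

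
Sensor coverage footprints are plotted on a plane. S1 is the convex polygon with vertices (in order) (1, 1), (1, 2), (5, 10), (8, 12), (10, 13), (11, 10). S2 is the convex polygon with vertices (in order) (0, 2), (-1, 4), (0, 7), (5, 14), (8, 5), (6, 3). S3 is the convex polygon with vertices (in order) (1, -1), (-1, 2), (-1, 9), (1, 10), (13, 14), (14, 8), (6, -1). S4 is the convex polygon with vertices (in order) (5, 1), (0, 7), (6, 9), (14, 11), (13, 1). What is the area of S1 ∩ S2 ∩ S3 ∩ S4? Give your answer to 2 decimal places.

The intersection is the polygon with vertices (7.41,6.769), (3.286,3.057), (2.188,4.375), (4.2,8.4), (6,9), (6.615,9.154).
By the shoelace formula its area is 16.08.

16.08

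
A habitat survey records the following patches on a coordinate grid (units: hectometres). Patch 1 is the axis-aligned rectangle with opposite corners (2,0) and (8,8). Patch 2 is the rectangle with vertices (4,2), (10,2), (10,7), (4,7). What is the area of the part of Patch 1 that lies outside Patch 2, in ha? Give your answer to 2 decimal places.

|Patch 1∩Patch 2|: x∈[4,8], y∈[2,7] → 4·5 = 20.
|Patch 1| = 48.
|Patch 1 ∖ Patch 2| = |Patch 1| − |Patch 1∩Patch 2| = 48 − 20 = 28.00.

28.00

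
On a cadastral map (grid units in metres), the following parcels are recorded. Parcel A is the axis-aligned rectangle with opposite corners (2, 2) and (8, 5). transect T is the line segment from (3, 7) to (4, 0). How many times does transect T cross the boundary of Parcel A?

2

The segment meets the boundary at (3.714,2), (3.286,5).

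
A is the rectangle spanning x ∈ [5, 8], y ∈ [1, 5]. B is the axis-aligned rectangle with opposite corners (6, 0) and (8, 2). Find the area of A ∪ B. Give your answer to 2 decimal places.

14.00

By inclusion–exclusion:
Individual areas: |A| = 12, |B| = 4.
|A∩B|: x∈[6,8], y∈[1,2] → 2·1 = 2.
|A ∪ B| = 16 − 2 = 14.00.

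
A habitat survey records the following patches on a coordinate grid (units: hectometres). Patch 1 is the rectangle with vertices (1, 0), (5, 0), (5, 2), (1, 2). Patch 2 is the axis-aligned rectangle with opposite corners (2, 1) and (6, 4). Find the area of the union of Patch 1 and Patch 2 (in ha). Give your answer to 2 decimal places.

By inclusion–exclusion:
Individual areas: |Patch 1| = 8, |Patch 2| = 12.
|Patch 1∩Patch 2|: x∈[2,5], y∈[1,2] → 3·1 = 3.
|Patch 1 ∪ Patch 2| = 20 − 3 = 17.00.

17.00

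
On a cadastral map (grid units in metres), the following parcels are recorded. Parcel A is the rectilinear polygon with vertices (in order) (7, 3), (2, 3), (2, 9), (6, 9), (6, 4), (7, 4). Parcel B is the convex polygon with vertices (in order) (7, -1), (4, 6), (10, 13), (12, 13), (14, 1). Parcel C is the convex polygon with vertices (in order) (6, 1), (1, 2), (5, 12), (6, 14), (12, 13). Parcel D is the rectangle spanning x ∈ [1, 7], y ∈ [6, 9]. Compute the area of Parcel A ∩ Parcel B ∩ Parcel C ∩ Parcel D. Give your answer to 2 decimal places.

2.33

The intersection is the polygon with vertices (6,8.333), (6,6), (4,6).
By the shoelace formula its area is 2.33.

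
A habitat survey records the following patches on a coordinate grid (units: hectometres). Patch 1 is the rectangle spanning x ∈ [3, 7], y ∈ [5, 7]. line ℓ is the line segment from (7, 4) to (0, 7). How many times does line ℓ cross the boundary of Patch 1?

2

The segment meets the boundary at (3,5.714), (4.667,5).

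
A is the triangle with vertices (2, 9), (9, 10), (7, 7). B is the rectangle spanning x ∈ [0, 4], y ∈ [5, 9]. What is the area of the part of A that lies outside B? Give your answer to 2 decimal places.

8.70

|A| = 9.5, |A∩B| = 0.8.
|A ∖ B| = |A| − |A∩B| = 9.5 − 0.8 = 8.70.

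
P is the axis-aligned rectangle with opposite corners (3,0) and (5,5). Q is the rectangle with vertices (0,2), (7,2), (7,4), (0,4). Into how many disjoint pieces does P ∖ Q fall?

2

P ∖ Q splits into 2 disjoint pieces (area 4, area 2).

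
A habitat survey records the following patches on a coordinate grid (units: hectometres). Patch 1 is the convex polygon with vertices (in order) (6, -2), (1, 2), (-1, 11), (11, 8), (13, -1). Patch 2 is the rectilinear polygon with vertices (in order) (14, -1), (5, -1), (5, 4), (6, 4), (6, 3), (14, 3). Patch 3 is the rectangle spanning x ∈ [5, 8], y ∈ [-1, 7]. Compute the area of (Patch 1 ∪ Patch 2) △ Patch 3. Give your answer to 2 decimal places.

|Patch 1 ∪ Patch 2| = 124.2778.
|(Patch 1 ∪ Patch 2) ∩ Patch 3| = 24.
|(Patch 1 ∪ Patch 2) △ Patch 3| = 124.2778 + 24 − 48 = 100.28.

100.28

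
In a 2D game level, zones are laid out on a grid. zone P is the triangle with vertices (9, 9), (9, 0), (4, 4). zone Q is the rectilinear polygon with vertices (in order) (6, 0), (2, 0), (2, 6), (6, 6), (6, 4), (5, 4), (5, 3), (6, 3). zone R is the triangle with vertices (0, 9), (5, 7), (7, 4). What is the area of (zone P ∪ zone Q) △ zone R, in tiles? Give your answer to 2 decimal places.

45.44

|zone P ∪ zone Q| = 42.875.
|(zone P ∪ zone Q) ∩ zone R| = 1.4667.
|(zone P ∪ zone Q) △ zone R| = 42.875 + 5.5 − 2.9333 = 45.44.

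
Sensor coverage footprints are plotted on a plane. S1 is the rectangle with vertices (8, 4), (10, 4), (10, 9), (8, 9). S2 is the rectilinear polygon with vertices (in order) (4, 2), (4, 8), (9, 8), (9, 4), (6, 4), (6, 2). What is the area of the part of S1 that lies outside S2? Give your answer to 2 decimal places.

6.00

|S1| = 10, |S1∩S2| = 4.
|S1 ∖ S2| = |S1| − |S1∩S2| = 10 − 4 = 6.00.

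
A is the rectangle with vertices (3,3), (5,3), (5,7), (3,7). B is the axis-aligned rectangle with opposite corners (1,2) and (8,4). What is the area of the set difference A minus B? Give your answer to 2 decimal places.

6.00

|A∩B|: x∈[3,5], y∈[3,4] → 2·1 = 2.
|A| = 8.
|A ∖ B| = |A| − |A∩B| = 8 − 2 = 6.00.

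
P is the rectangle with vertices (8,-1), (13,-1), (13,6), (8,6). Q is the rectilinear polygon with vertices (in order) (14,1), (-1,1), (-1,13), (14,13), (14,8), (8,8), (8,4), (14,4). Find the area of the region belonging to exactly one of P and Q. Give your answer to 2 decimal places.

|P| = 35, |Q| = 156, |P∩Q| = 15.
|P △ Q| = |P| + |Q| − 2·|P∩Q| = 35 + 156 − 30 = 161.00.

161.00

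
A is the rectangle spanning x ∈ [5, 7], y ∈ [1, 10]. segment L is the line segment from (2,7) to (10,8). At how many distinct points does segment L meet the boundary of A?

The segment meets the boundary at (7,7.625), (5,7.375).

2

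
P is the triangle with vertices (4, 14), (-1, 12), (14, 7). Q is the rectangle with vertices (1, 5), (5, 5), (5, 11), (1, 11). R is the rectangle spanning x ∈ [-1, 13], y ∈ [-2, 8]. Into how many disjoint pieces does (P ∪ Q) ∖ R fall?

(P ∪ Q) ∖ R splits into 2 disjoint pieces (area 37.2143, area 0.1833).

2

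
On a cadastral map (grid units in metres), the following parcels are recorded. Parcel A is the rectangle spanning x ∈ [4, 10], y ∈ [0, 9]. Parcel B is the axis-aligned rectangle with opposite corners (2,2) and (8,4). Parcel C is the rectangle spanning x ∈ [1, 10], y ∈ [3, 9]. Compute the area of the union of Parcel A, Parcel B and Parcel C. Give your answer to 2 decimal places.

74.00

By inclusion–exclusion:
Individual areas: |Parcel A| = 54, |Parcel B| = 12, |Parcel C| = 54.
|Parcel A∩Parcel B|: x∈[4,8], y∈[2,4] → 4·2 = 8.
|Parcel A∩Parcel C|: x∈[4,10], y∈[3,9] → 6·6 = 36.
|Parcel B∩Parcel C|: x∈[2,8], y∈[3,4] → 6·1 = 6.
|Parcel A∩Parcel B∩Parcel C| = 4.
|Parcel A ∪ Parcel B ∪ Parcel C| = 120 − 50 + 4 = 74.00.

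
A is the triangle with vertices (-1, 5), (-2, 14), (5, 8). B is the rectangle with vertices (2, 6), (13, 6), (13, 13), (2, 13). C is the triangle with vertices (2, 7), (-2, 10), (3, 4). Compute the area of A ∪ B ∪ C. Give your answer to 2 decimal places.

By inclusion–exclusion:
Individual areas: |A| = 28.5, |B| = 77, |C| = 4.5.
|A∩B| = 6.1071.
|A∩C| = 3.0827.
|B∩C| = 0.1667.
|A∩B∩C| = 0.0357.
|A ∪ B ∪ C| = 110 − 9.3565 + 0.0357 = 100.68.

100.68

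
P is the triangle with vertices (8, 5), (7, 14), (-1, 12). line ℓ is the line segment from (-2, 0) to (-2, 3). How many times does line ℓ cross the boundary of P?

The segment lies entirely outside P and never meets its boundary.

0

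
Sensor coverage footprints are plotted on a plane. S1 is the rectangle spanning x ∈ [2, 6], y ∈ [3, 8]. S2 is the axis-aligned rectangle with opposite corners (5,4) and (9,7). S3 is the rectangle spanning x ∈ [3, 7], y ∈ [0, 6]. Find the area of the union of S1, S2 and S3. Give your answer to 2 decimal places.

42.00

By inclusion–exclusion:
Individual areas: |S1| = 20, |S2| = 12, |S3| = 24.
|S1∩S2|: x∈[5,6], y∈[4,7] → 1·3 = 3.
|S1∩S3|: x∈[3,6], y∈[3,6] → 3·3 = 9.
|S2∩S3|: x∈[5,7], y∈[4,6] → 2·2 = 4.
|S1∩S2∩S3| = 2.
|S1 ∪ S2 ∪ S3| = 56 − 16 + 2 = 42.00.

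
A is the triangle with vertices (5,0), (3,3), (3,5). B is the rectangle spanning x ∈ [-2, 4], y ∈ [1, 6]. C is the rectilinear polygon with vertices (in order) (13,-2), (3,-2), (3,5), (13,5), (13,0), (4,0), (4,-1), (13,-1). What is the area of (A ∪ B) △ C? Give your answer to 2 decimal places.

82.50

|A ∪ B| = 30.5.
|(A ∪ B) ∩ C| = 4.5.
|(A ∪ B) △ C| = 30.5 + 61 − 9 = 82.50.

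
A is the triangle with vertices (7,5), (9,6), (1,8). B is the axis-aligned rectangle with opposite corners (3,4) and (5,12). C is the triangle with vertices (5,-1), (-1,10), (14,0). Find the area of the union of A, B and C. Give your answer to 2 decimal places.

By inclusion–exclusion:
Individual areas: |A| = 6, |B| = 16, |C| = 52.5.
|A∩B| = 1.5.
|A∩C| = 0.8.
|B∩C| = 5.3333.
|A∩B∩C| = 0.3333.
|A ∪ B ∪ C| = 74.5 − 7.6333 + 0.3333 = 67.20.

67.20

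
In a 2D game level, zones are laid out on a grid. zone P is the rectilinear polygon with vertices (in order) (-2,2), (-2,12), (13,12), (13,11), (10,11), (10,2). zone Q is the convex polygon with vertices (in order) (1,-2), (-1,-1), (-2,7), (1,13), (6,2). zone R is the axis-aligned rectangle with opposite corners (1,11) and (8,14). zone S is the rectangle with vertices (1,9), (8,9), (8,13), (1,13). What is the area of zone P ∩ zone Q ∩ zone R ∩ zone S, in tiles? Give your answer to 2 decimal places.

0.68

The intersection is the polygon with vertices (1,11), (1,12), (1.454,12), (1.909,11).
By the shoelace formula its area is 0.68.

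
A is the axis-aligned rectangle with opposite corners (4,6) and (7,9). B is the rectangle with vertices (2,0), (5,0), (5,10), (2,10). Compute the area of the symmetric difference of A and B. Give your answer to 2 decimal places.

33.00

|A∩B|: x∈[4,5], y∈[6,9] → 1·3 = 3.
|A △ B| = |A| + |B| − 2·|A∩B| = 9 + 30 − 6 = 33.00.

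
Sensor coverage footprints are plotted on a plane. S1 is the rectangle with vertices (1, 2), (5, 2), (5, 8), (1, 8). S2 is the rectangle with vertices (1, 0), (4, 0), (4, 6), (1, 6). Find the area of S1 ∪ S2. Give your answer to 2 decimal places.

30.00

By inclusion–exclusion:
Individual areas: |S1| = 24, |S2| = 18.
|S1∩S2|: x∈[1,4], y∈[2,6] → 3·4 = 12.
|S1 ∪ S2| = 42 − 12 = 30.00.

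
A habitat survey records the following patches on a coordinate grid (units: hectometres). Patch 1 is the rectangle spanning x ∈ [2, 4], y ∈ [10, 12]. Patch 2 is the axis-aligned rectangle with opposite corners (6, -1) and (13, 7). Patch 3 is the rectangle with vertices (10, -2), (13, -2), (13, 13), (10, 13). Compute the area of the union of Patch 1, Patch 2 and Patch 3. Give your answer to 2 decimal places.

81.00

By inclusion–exclusion:
Individual areas: |Patch 1| = 4, |Patch 2| = 56, |Patch 3| = 45.
|Patch 1∩Patch 2| = 0 (no overlap).
|Patch 1∩Patch 3| = 0 (no overlap).
|Patch 2∩Patch 3|: x∈[10,13], y∈[-1,7] → 3·8 = 24.
|Patch 1∩Patch 2∩Patch 3| = 0.
|Patch 1 ∪ Patch 2 ∪ Patch 3| = 105 − 24 + 0 = 81.00.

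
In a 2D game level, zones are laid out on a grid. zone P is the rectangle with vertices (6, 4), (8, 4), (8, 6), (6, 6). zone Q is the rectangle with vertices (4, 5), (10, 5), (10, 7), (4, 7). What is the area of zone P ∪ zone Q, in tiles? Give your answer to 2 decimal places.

By inclusion–exclusion:
Individual areas: |zone P| = 4, |zone Q| = 12.
|zone P∩zone Q|: x∈[6,8], y∈[5,6] → 2·1 = 2.
|zone P ∪ zone Q| = 16 − 2 = 14.00.

14.00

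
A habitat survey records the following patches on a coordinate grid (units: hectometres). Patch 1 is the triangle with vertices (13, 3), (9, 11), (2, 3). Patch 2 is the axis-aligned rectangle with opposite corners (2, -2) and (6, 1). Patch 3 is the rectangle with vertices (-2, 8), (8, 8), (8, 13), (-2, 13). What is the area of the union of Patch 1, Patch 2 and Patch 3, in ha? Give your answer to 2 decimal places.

By inclusion–exclusion:
Individual areas: |Patch 1| = 44, |Patch 2| = 12, |Patch 3| = 50.
|Patch 1∩Patch 2| = 0.
|Patch 1∩Patch 3| = 1.5089.
|Patch 2∩Patch 3| = 0 (no overlap).
|Patch 1∩Patch 2∩Patch 3| = 0.
|Patch 1 ∪ Patch 2 ∪ Patch 3| = 106 − 1.5089 + 0 = 104.49.

104.49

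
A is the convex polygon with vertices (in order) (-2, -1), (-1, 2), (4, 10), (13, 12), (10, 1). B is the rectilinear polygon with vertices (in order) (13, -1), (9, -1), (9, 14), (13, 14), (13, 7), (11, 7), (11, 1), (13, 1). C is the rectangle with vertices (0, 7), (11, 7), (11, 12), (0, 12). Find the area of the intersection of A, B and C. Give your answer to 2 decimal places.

8.67

The intersection is the polygon with vertices (9,11.111), (11,11.556), (11,7), (9,7).
By the shoelace formula its area is 8.67.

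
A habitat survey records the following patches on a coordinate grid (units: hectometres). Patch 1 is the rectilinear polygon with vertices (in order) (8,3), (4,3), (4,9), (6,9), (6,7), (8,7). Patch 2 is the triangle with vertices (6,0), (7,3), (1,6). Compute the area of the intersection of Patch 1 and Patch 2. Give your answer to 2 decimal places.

2.25

The intersection is the polygon with vertices (4,3), (4,4.5), (7,3).
By the shoelace formula its area is 2.25.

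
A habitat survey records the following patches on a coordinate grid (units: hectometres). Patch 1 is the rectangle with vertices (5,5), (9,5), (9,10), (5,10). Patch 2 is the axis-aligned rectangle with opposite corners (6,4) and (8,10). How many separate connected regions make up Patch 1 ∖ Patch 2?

Patch 1 ∖ Patch 2 splits into 2 disjoint pieces (area 5, area 5).

2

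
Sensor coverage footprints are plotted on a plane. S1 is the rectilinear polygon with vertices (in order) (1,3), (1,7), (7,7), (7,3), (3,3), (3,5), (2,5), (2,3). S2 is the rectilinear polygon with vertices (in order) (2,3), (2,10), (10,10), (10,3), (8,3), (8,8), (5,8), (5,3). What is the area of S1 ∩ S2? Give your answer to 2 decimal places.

10.00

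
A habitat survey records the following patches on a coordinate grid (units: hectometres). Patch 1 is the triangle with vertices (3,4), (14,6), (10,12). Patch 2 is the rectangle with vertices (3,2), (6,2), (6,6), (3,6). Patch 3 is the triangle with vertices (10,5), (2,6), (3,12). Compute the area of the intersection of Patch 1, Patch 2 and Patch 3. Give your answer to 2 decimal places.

The intersection is the polygon with vertices (4.75,6), (6,6), (6,5.5), (4.479,5.69).
By the shoelace formula its area is 0.57.

0.57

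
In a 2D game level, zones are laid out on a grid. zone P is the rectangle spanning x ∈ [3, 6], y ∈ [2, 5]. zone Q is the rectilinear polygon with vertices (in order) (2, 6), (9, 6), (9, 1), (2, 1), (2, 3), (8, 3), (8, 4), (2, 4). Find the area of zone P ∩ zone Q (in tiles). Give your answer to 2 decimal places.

6.00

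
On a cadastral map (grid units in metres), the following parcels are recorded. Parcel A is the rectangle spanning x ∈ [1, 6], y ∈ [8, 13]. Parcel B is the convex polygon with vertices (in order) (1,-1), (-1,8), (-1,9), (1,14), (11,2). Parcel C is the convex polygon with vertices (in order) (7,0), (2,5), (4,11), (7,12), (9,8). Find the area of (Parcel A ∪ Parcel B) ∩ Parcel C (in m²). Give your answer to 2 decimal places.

37.68

The region (Parcel A ∪ Parcel B) ∩ Parcel C is the polygon with vertices (6,8), (8.308,5.231), (7.216,0.865), (6.385,0.615), (2,5), (4,11), (6,11.667).
By the shoelace formula its area is 37.68.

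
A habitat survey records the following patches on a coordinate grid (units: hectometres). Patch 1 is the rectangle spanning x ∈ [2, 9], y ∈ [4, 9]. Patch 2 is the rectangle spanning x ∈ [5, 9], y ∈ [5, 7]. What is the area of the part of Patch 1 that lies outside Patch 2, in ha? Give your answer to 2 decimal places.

27.00

|Patch 1∩Patch 2|: x∈[5,9], y∈[5,7] → 4·2 = 8.
|Patch 1| = 35.
|Patch 1 ∖ Patch 2| = |Patch 1| − |Patch 1∩Patch 2| = 35 − 8 = 27.00.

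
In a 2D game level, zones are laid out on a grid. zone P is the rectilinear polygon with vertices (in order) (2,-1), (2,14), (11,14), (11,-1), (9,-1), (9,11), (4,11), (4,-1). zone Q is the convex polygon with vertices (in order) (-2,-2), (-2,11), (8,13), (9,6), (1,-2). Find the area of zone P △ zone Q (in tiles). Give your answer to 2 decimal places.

|zone P| = 75, |zone Q| = 119.5, |zone P∩zone Q| = 30.6857.
|zone P △ zone Q| = |zone P| + |zone Q| − 2·|zone P∩zone Q| = 75 + 119.5 − 61.3714 = 133.13.

133.13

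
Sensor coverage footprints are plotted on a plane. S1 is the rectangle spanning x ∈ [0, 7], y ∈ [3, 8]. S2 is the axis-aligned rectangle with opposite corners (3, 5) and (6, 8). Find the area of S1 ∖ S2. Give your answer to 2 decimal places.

26.00

|S1∩S2|: x∈[3,6], y∈[5,8] → 3·3 = 9.
|S1| = 35.
|S1 ∖ S2| = |S1| − |S1∩S2| = 35 − 9 = 26.00.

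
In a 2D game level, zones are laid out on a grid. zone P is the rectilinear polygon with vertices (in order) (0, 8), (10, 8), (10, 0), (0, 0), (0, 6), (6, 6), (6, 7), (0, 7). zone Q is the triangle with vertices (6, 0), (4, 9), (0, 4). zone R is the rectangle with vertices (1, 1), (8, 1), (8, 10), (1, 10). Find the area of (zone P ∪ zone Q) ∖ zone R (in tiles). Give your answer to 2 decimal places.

|zone P ∪ zone Q| = 77.0667.
|(zone P ∪ zone Q) ∩ zone R| = 47.0667.
|(zone P ∪ zone Q) ∖ zone R| = 77.0667 − 47.0667 = 30.00.

30.00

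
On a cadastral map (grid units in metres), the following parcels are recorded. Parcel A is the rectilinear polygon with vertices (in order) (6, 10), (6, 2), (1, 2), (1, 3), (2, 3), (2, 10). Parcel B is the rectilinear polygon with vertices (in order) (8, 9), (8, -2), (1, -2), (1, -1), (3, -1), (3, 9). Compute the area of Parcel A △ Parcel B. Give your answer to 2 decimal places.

|Parcel A| = 33, |Parcel B| = 57, |Parcel A∩Parcel B| = 21.
|Parcel A △ Parcel B| = |Parcel A| + |Parcel B| − 2·|Parcel A∩Parcel B| = 33 + 57 − 42 = 48.00.

48.00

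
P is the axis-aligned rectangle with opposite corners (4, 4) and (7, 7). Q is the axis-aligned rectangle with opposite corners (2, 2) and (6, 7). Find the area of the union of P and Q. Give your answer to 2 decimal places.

23.00

By inclusion–exclusion:
Individual areas: |P| = 9, |Q| = 20.
|P∩Q|: x∈[4,6], y∈[4,7] → 2·3 = 6.
|P ∪ Q| = 29 − 6 = 23.00.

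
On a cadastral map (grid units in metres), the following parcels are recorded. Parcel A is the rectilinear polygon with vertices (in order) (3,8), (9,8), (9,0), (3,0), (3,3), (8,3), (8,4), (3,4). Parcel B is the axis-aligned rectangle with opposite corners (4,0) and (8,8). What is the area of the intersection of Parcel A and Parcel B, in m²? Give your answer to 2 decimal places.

28.00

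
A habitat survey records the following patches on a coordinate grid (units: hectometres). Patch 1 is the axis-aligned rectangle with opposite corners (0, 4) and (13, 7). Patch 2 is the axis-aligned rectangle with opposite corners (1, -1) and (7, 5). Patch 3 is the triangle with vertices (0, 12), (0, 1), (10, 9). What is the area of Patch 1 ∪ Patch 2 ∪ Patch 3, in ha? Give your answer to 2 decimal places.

By inclusion–exclusion:
Individual areas: |Patch 1| = 39, |Patch 2| = 36, |Patch 3| = 55.
|Patch 1∩Patch 2|: x∈[1,7], y∈[4,5] → 6·1 = 6.
|Patch 1∩Patch 3| = 16.875.
|Patch 2∩Patch 3| = 6.4.
|Patch 1∩Patch 2∩Patch 3| = 3.375.
|Patch 1 ∪ Patch 2 ∪ Patch 3| = 130 − 29.275 + 3.375 = 104.10.

104.10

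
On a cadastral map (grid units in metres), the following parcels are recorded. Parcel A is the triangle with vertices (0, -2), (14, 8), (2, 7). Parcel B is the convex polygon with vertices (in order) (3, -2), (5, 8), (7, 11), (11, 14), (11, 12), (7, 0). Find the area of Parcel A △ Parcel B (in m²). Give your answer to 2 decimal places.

|Parcel A| = 53, |Parcel B| = 55, |Parcel A∩Parcel B| = 22.3205.
|Parcel A △ Parcel B| = |Parcel A| + |Parcel B| − 2·|Parcel A∩Parcel B| = 53 + 55 − 44.641 = 63.36.

63.36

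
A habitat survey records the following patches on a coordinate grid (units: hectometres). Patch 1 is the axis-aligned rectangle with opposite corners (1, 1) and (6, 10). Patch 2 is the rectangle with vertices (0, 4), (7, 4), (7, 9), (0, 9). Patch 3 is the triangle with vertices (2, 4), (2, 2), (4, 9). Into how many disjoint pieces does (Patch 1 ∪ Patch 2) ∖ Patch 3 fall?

1

(Patch 1 ∪ Patch 2) ∖ Patch 3 is a single connected region.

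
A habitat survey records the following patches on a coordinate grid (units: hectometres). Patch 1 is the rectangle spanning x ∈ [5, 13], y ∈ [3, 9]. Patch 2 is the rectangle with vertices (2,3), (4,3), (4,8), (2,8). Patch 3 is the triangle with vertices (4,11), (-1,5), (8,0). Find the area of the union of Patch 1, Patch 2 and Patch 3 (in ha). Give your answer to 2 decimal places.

By inclusion–exclusion:
Individual areas: |Patch 1| = 48, |Patch 2| = 10, |Patch 3| = 39.5.
|Patch 1∩Patch 2| = 0 (no overlap).
|Patch 1∩Patch 3| = 5.0114.
|Patch 2∩Patch 3| = 9.9.
|Patch 1∩Patch 2∩Patch 3| = 0.
|Patch 1 ∪ Patch 2 ∪ Patch 3| = 97.5 − 14.9114 + 0 = 82.59.

82.59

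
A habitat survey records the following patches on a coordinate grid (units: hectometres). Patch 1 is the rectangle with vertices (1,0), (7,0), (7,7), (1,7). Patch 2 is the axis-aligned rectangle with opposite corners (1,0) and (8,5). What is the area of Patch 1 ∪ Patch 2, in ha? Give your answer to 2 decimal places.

By inclusion–exclusion:
Individual areas: |Patch 1| = 42, |Patch 2| = 35.
|Patch 1∩Patch 2|: x∈[1,7], y∈[0,5] → 6·5 = 30.
|Patch 1 ∪ Patch 2| = 77 − 30 = 47.00.

47.00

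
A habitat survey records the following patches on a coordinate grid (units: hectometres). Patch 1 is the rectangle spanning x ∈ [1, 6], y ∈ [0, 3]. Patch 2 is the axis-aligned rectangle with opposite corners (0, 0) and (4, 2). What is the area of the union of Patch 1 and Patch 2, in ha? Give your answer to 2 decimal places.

By inclusion–exclusion:
Individual areas: |Patch 1| = 15, |Patch 2| = 8.
|Patch 1∩Patch 2|: x∈[1,4], y∈[0,2] → 3·2 = 6.
|Patch 1 ∪ Patch 2| = 23 − 6 = 17.00.

17.00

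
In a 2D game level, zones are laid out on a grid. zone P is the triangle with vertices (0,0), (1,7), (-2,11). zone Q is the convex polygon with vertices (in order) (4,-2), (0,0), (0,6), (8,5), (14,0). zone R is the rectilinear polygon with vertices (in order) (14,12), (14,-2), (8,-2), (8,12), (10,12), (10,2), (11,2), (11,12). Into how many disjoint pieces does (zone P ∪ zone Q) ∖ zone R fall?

2

(zone P ∪ zone Q) ∖ zone R splits into 2 disjoint pieces (area 64.3737, area 0.9167).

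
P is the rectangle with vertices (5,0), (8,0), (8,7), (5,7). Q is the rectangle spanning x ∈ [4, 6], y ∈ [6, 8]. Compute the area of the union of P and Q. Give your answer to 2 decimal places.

By inclusion–exclusion:
Individual areas: |P| = 21, |Q| = 4.
|P∩Q|: x∈[5,6], y∈[6,7] → 1·1 = 1.
|P ∪ Q| = 25 − 1 = 24.00.

24.00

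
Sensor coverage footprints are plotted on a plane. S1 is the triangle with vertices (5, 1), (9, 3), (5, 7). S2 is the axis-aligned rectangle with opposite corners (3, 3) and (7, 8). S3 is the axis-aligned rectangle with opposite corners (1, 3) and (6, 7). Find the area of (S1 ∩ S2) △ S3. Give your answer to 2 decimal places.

19.00

|S1 ∩ S2| = 6.
|(S1 ∩ S2) ∩ S3| = 3.5.
|(S1 ∩ S2) △ S3| = 6 + 20 − 7 = 19.00.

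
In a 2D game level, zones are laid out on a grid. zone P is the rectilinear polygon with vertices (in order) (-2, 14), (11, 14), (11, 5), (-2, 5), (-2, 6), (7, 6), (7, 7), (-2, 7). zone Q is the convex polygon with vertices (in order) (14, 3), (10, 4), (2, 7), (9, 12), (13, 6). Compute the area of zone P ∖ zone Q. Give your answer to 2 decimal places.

74.50

|zone P| = 108, |zone P∩zone Q| = 33.5.
|zone P ∖ zone Q| = |zone P| − |zone P∩zone Q| = 108 − 33.5 = 74.50.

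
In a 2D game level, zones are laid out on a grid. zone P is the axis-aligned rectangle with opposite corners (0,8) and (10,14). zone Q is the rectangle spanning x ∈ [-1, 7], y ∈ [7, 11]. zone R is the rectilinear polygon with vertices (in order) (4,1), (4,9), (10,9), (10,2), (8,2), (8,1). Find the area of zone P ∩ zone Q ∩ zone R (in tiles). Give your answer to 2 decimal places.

3.00

The intersection is the polygon with vertices (7,8), (4,8), (4,9), (7,9).
By the shoelace formula its area is 3.00.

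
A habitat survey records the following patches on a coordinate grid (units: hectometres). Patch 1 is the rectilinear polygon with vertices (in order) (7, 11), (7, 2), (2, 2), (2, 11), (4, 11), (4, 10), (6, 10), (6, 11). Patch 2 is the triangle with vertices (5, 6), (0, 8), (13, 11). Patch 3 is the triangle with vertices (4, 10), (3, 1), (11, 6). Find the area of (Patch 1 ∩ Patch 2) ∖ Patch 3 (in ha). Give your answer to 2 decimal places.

|Patch 1 ∩ Patch 2| = 12.1423.
|(Patch 1 ∩ Patch 2) ∩ Patch 3| = 7.8789.
|(Patch 1 ∩ Patch 2) ∖ Patch 3| = 12.1423 − 7.8789 = 4.26.

4.26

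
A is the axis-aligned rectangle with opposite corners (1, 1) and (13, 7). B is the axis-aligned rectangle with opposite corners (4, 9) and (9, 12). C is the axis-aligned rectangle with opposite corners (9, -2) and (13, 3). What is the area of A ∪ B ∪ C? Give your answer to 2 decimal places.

By inclusion–exclusion:
Individual areas: |A| = 72, |B| = 15, |C| = 20.
|A∩B| = 0 (no overlap).
|A∩C|: x∈[9,13], y∈[1,3] → 4·2 = 8.
|B∩C| = 0 (no overlap).
|A∩B∩C| = 0.
|A ∪ B ∪ C| = 107 − 8 + 0 = 99.00.

99.00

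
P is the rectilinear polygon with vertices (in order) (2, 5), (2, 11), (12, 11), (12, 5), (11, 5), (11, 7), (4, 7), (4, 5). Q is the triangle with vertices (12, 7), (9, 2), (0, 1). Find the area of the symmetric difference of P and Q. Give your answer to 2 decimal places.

|P| = 46, |Q| = 21, |P∩Q| = 0.5833.
|P △ Q| = |P| + |Q| − 2·|P∩Q| = 46 + 21 − 1.1667 = 65.83.

65.83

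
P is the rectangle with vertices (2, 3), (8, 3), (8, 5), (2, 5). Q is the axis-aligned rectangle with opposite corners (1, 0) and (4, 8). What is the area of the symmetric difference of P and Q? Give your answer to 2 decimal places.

|P∩Q|: x∈[2,4], y∈[3,5] → 2·2 = 4.
|P △ Q| = |P| + |Q| − 2·|P∩Q| = 12 + 24 − 8 = 28.00.

28.00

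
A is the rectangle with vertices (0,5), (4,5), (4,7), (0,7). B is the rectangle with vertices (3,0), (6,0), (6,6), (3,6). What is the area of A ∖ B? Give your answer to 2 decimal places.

7.00

|A∩B|: x∈[3,4], y∈[5,6] → 1·1 = 1.
|A| = 8.
|A ∖ B| = |A| − |A∩B| = 8 − 1 = 7.00.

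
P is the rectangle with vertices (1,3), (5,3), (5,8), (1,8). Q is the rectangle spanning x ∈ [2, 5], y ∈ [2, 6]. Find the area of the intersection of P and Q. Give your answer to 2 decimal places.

|P∩Q|: x∈[2,5], y∈[3,6] → 3·3 = 9.

9.00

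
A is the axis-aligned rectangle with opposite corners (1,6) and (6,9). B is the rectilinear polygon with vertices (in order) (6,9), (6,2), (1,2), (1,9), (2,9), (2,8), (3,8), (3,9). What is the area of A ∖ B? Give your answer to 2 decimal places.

1.00

|A| = 15, |A∩B| = 14.
|A ∖ B| = |A| − |A∩B| = 15 − 14 = 1.00.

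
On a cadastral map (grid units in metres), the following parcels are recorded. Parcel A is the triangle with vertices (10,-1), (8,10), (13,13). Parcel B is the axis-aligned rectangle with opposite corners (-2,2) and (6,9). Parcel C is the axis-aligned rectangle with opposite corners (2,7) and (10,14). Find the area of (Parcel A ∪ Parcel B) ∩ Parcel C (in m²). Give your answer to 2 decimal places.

14.38

|Parcel A ∪ Parcel B| = 86.5.
|(Parcel A ∪ Parcel B) ∩ Parcel C| = 14.38.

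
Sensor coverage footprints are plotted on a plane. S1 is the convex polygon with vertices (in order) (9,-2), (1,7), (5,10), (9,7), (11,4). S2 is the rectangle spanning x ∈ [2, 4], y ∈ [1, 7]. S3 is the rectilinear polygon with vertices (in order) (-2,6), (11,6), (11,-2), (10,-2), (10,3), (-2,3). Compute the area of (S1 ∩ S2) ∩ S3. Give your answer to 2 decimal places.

2.50

The region (S1 ∩ S2) ∩ S3 is the polygon with vertices (2,6), (4,6), (4,3.625), (2,5.875).
By the shoelace formula its area is 2.50.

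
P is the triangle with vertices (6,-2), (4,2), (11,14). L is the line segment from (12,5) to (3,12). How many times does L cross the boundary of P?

2

The segment meets the boundary at (7.701,8.344), (8.933,7.385).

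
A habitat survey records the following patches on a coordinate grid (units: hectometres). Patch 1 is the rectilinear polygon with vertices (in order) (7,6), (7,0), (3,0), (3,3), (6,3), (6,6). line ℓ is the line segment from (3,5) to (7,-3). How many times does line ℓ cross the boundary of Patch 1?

The segment meets the boundary at (5.5,0), (4,3).

2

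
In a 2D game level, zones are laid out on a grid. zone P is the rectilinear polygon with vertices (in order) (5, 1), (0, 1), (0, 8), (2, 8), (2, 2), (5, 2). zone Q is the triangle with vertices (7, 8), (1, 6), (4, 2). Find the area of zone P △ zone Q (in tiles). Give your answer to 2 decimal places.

|zone P| = 17, |zone Q| = 15, |zone P∩zone Q| = 0.8333.
|zone P △ zone Q| = |zone P| + |zone Q| − 2·|zone P∩zone Q| = 17 + 15 − 1.6667 = 30.33.

30.33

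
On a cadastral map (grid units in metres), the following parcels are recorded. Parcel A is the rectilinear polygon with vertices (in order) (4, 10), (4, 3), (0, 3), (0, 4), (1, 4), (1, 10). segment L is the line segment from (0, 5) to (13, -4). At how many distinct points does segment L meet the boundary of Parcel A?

2

The segment meets the boundary at (2.889,3), (1,4.308).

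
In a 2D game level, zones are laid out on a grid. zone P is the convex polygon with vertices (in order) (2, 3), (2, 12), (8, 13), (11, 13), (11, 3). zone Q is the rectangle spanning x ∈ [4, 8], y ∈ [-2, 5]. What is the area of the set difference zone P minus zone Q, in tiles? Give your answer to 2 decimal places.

|zone P| = 87, |zone P∩zone Q| = 8.
|zone P ∖ zone Q| = |zone P| − |zone P∩zone Q| = 87 − 8 = 79.00.

79.00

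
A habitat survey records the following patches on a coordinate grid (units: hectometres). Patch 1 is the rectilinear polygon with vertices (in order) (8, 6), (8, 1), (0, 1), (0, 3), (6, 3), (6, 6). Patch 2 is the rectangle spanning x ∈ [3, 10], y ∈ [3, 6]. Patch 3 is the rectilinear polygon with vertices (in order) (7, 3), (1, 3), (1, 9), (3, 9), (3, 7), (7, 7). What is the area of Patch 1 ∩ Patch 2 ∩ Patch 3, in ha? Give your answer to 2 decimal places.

3.00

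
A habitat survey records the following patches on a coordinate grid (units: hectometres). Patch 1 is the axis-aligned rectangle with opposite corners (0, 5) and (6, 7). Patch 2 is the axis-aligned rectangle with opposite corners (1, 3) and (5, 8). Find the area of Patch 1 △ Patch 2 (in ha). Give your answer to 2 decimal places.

16.00

|Patch 1∩Patch 2|: x∈[1,5], y∈[5,7] → 4·2 = 8.
|Patch 1 △ Patch 2| = |Patch 1| + |Patch 2| − 2·|Patch 1∩Patch 2| = 12 + 20 − 16 = 16.00.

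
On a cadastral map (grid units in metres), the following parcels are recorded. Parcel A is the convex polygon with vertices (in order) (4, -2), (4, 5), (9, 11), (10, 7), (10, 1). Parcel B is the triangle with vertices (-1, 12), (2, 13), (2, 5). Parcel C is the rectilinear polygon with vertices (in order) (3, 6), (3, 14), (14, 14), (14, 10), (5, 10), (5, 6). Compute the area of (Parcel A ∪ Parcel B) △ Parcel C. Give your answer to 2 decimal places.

114.88

|Parcel A ∪ Parcel B| = 64.
|(Parcel A ∪ Parcel B) ∩ Parcel C| = 0.5583.
|(Parcel A ∪ Parcel B) △ Parcel C| = 64 + 52 − 1.1167 = 114.88.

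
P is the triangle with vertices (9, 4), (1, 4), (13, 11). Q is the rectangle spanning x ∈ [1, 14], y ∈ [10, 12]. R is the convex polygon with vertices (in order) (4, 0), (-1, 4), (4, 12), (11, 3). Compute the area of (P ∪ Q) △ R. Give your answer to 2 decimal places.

|P ∪ Q| = 53.4286.
|(P ∪ Q) ∩ R| = 19.316.
|(P ∪ Q) △ R| = 53.4286 + 72 − 38.632 = 86.80.

86.80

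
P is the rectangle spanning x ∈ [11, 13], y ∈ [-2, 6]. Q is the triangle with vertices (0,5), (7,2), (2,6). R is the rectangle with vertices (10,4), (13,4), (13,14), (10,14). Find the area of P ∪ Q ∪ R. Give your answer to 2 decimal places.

48.50

By inclusion–exclusion:
Individual areas: |P| = 16, |Q| = 6.5, |R| = 30.
|P∩Q| = 0.
|P∩R|: x∈[11,13], y∈[4,6] → 2·2 = 4.
|Q∩R| = 0.
|P∩Q∩R| = 0.
|P ∪ Q ∪ R| = 52.5 − 4 + 0 = 48.50.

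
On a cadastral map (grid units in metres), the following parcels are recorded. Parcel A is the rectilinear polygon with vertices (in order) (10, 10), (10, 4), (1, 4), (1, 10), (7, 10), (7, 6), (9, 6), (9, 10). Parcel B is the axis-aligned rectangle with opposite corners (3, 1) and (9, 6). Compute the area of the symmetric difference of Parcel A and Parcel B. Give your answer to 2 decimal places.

52.00

|Parcel A| = 46, |Parcel B| = 30, |Parcel A∩Parcel B| = 12.
|Parcel A △ Parcel B| = |Parcel A| + |Parcel B| − 2·|Parcel A∩Parcel B| = 46 + 30 − 24 = 52.00.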